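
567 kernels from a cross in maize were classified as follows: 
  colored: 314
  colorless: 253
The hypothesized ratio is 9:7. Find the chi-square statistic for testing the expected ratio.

0.175

Total ratio parts = 16. Expected numbers out of 567:
  colored: 567 × 9/16 = 318.9375
  colorless: 567 × 7/16 = 248.0625
χ² = Σ (O − E)² / E
  colored: (314 − 318.9375)² / 318.9375 = 0.0764
  colorless: (253 − 248.0625)² / 248.0625 = 0.0983
χ² = 0.0764 + 0.0983 = 0.1747 ≈ 0.175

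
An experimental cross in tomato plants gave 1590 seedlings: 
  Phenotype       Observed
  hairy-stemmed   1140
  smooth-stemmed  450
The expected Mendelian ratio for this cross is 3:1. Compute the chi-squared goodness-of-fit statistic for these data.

Total ratio parts = 4. Expected numbers out of 1590:
  hairy-stemmed: 1590 × 3/4 = 1192.5
  smooth-stemmed: 1590 × 1/4 = 397.5
χ² = Σ (O − E)² / E
  hairy-stemmed: (1140 − 1192.5)² / 1192.5 = 2.3113
  smooth-stemmed: (450 − 397.5)² / 397.5 = 6.9340
χ² = 2.3113 + 6.9340 = 9.2453 ≈ 9.245

9.245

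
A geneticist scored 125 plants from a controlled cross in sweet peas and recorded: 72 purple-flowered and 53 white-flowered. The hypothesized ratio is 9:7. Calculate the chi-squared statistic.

Total ratio parts = 16. Expected numbers out of 125:
  purple-flowered: 125 × 9/16 = 70.3125
  white-flowered: 125 × 7/16 = 54.6875
χ² = Σ (O − E)² / E
  purple-flowered: (72 − 70.3125)² / 70.3125 = 0.0405
  white-flowered: (53 − 54.6875)² / 54.6875 = 0.0521
χ² = 0.0405 + 0.0521 = 0.0926 ≈ 0.093

0.093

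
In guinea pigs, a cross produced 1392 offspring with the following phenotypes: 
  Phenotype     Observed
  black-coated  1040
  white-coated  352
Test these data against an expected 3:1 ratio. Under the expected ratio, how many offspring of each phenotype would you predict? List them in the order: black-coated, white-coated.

1044, 348

Total ratio parts = 4. Expected numbers out of 1392:
  black-coated: 1392 × 3/4 = 1044
  white-coated: 1392 × 1/4 = 348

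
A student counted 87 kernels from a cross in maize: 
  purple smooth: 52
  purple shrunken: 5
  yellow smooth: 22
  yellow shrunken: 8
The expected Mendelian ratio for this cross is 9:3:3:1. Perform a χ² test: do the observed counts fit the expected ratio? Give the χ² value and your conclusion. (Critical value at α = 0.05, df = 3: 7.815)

11.227; not consistent

Expected counts for N = 87 under a 9:3:3:1 ratio (total parts = 16):
  purple smooth: 87 × 9/16 = 48.9375
  purple shrunken: 87 × 3/16 = 16.3125
  yellow smooth: 87 × 3/16 = 16.3125
  yellow shrunken: 87 × 1/16 = 5.4375
χ² = Σ (O − E)² / E
  purple smooth: (52 − 48.9375)² / 48.9375 = 0.1917
  purple shrunken: (5 − 16.3125)² / 16.3125 = 7.8451
  yellow smooth: (22 − 16.3125)² / 16.3125 = 1.9830
  yellow shrunken: (8 − 5.4375)² / 5.4375 = 1.2076
χ² = 0.1917 + 7.8451 + 1.9830 + 1.2076 = 11.2274 ≈ 11.227
Degrees of freedom = 4 − 1 = 3; critical value at α = 0.05 is 7.815.
Since 11.227 > 7.815, we reject the null hypothesis — the data do not fit the 9:3:3:1 ratio.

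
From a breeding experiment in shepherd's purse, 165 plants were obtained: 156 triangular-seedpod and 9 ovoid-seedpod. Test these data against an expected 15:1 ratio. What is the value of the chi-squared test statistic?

Under the 15:1 hypothesis (Σ ratio = 16, N = 165):
  triangular-seedpod: 165 × 15/16 = 154.6875
  ovoid-seedpod: 165 × 1/16 = 10.3125
χ² = Σ (O − E)² / E
  triangular-seedpod: (156 − 154.6875)² / 154.6875 = 0.0111
  ovoid-seedpod: (9 − 10.3125)² / 10.3125 = 0.1670
χ² = 0.0111 + 0.1670 = 0.1781 ≈ 0.178

0.178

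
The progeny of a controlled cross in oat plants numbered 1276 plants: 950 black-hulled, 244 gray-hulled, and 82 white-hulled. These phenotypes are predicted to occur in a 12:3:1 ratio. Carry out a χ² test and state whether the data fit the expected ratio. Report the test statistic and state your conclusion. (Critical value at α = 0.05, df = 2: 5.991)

Expected counts for N = 1276 under a 12:3:1 ratio (total parts = 16):
  black-hulled: 1276 × 12/16 = 957
  gray-hulled: 1276 × 3/16 = 239.25
  white-hulled: 1276 × 1/16 = 79.75
χ² = Σ (O − E)² / E
  black-hulled: (950 − 957)² / 957 = 0.0512
  gray-hulled: (244 − 239.25)² / 239.25 = 0.0943
  white-hulled: (82 − 79.75)² / 79.75 = 0.0635
χ² = 0.0512 + 0.0943 + 0.0635 = 0.209
Degrees of freedom = 3 − 1 = 2; critical value at α = 0.05 is 5.991.
Since 0.209 < 5.991, we fail to reject the null hypothesis — the data are consistent with the 12:3:1 ratio.

0.209; consistent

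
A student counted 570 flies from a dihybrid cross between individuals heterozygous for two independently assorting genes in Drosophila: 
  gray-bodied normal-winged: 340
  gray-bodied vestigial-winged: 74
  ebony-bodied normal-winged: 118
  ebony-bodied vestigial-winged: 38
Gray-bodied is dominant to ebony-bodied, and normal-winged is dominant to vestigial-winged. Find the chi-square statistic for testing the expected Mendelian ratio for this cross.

12.600

A dihybrid F₂ with independent assortment and complete dominance at both loci gives a 9:3:3:1 phenotypic ratio.
Under the 9:3:3:1 hypothesis (Σ ratio = 16, N = 570):
  gray-bodied normal-winged: 570 × 9/16 = 320.625
  gray-bodied vestigial-winged: 570 × 3/16 = 106.875
  ebony-bodied normal-winged: 570 × 3/16 = 106.875
  ebony-bodied vestigial-winged: 570 × 1/16 = 35.625
χ² = Σ (O − E)² / E
  gray-bodied normal-winged: (340 − 320.625)² / 320.625 = 1.1708
  gray-bodied vestigial-winged: (74 − 106.875)² / 106.875 = 10.1124
  ebony-bodied normal-winged: (118 − 106.875)² / 106.875 = 1.1580
  ebony-bodied vestigial-winged: (38 − 35.625)² / 35.625 = 0.1583
χ² = 1.1708 + 10.1124 + 1.1580 + 0.1583 = 12.5995 ≈ 12.600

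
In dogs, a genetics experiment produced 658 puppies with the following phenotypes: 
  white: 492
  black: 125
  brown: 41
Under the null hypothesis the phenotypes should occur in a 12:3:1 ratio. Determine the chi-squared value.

0.026

Under the 12:3:1 hypothesis (Σ ratio = 16, N = 658):
  white: 658 × 12/16 = 493.5
  black: 658 × 3/16 = 123.375
  brown: 658 × 1/16 = 41.125
χ² = Σ (O − E)² / E
  white: (492 − 493.5)² / 493.5 = 0.0046
  black: (125 − 123.375)² / 123.375 = 0.0214
  brown: (41 − 41.125)² / 41.125 = 0.0004
χ² = 0.0046 + 0.0214 + 0.0004 = 0.0264 ≈ 0.026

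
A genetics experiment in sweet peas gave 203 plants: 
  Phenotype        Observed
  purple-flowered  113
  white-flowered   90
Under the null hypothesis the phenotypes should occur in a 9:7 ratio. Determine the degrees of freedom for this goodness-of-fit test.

A goodness-of-fit test with 2 phenotype classes has df = 2 − 1 = 1.

1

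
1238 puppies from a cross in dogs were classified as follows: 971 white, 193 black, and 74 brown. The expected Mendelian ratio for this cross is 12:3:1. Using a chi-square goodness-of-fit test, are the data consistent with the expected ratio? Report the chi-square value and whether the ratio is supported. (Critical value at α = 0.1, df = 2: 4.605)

8.687; not consistent

Expected counts for N = 1238 under a 12:3:1 ratio (total parts = 16):
  white: 1238 × 12/16 = 928.5
  black: 1238 × 3/16 = 232.125
  brown: 1238 × 1/16 = 77.375
χ² = Σ (O − E)² / E
  white: (971 − 928.5)² / 928.5 = 1.9453
  black: (193 − 232.125)² / 232.125 = 6.5946
  brown: (74 − 77.375)² / 77.375 = 0.1472
χ² = 1.9453 + 6.5946 + 0.1472 = 8.6871 ≈ 8.687
Degrees of freedom = 3 − 1 = 2; critical value at α = 0.1 is 4.605.
Since 8.687 > 4.605, we reject the null hypothesis — the data do not fit the 12:3:1 ratio.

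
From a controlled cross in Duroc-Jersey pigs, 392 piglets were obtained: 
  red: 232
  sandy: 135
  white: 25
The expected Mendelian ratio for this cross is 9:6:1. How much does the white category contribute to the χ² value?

0.010

The 9:6:1 ratio has 16 parts, so with N = 392 the expected counts are:
  red: 392 × 9/16 = 220.5
  sandy: 392 × 6/16 = 147
  white: 392 × 1/16 = 24.5
Contribution of white: (25 − 24.5)² / 24.5 = 0.0102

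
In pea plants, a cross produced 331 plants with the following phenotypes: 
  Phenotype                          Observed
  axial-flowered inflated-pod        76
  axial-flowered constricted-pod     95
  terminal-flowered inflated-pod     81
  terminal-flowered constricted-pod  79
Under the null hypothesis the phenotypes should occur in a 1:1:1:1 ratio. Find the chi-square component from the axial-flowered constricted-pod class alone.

Total ratio parts = 4. Expected numbers out of 331:
  axial-flowered inflated-pod: 331 × 1/4 = 82.75
  axial-flowered constricted-pod: 331 × 1/4 = 82.75
  terminal-flowered inflated-pod: 331 × 1/4 = 82.75
  terminal-flowered constricted-pod: 331 × 1/4 = 82.75
Contribution of axial-flowered constricted-pod: (95 − 82.75)² / 82.75 = 1.8134

1.813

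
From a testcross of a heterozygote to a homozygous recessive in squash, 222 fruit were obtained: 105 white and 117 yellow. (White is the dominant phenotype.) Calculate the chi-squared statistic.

0.649

A testcross of a heterozygote (Aa × aa) gives a 1:1 phenotypic ratio.
Under the 1:1 hypothesis (Σ ratio = 2, N = 222):
  white: 222 × 1/2 = 111
  yellow: 222 × 1/2 = 111
χ² = Σ (O − E)² / E
  white: (105 − 111)² / 111 = 0.3243
  yellow: (117 − 111)² / 111 = 0.3243
χ² = 0.3243 + 0.3243 = 0.6486 ≈ 0.649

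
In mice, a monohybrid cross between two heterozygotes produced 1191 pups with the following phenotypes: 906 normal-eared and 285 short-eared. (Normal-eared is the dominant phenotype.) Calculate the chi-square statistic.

0.728

For a monohybrid cross between heterozygotes with complete dominance, the expected phenotypic ratio is 3:1.
Under the 3:1 hypothesis (Σ ratio = 4, N = 1191):
  normal-eared: 1191 × 3/4 = 893.25
  short-eared: 1191 × 1/4 = 297.75
χ² = Σ (O − E)² / E
  normal-eared: (906 − 893.25)² / 893.25 = 0.1820
  short-eared: (285 − 297.75)² / 297.75 = 0.5460
χ² = 0.1820 + 0.5460 = 0.728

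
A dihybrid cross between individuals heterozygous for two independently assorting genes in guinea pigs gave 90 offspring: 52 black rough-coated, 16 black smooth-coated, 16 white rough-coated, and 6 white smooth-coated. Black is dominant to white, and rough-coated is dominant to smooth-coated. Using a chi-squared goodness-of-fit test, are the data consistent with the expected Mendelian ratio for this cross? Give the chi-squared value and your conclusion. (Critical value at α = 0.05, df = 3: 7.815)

A dihybrid F₂ with independent assortment and complete dominance at both loci gives a 9:3:3:1 phenotypic ratio.
The 9:3:3:1 ratio has 16 parts, so with N = 90 the expected counts are:
  black rough-coated: 90 × 9/16 = 50.625
  black smooth-coated: 90 × 3/16 = 16.875
  white rough-coated: 90 × 3/16 = 16.875
  white smooth-coated: 90 × 1/16 = 5.625
χ² = Σ (O − E)² / E
  black rough-coated: (52 − 50.625)² / 50.625 = 0.0373
  black smooth-coated: (16 − 16.875)² / 16.875 = 0.0454
  white rough-coated: (16 − 16.875)² / 16.875 = 0.0454
  white smooth-coated: (6 − 5.625)² / 5.625 = 0.0250
χ² = 0.0373 + 0.0454 + 0.0454 + 0.0250 = 0.1531 ≈ 0.153
Degrees of freedom = 4 − 1 = 3; critical value at α = 0.05 is 7.815.
Since 0.153 < 7.815, we fail to reject the null hypothesis — the data are consistent with the 9:3:3:1 ratio.

0.153; consistent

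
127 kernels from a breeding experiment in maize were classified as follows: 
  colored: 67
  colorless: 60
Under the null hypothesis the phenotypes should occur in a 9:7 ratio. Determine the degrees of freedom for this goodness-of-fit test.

1

A goodness-of-fit test with 2 phenotype classes has df = 2 − 1 = 1.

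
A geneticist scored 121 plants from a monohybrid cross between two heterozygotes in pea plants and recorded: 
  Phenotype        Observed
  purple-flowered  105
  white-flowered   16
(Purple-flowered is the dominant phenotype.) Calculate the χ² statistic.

For a monohybrid cross between heterozygotes with complete dominance, the expected phenotypic ratio is 3:1.
The 3:1 ratio has 4 parts, so with N = 121 the expected counts are:
  purple-flowered: 121 × 3/4 = 90.75
  white-flowered: 121 × 1/4 = 30.25
χ² = Σ (O − E)² / E
  purple-flowered: (105 − 90.75)² / 90.75 = 2.2376
  white-flowered: (16 − 30.25)² / 30.25 = 6.7128
χ² = 2.2376 + 6.7128 = 8.9504 ≈ 8.950

8.950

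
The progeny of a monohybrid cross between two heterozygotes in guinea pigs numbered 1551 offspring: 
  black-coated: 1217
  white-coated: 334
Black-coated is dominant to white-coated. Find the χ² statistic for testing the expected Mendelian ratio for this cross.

For a monohybrid cross between heterozygotes with complete dominance, the expected phenotypic ratio is 3:1.
Under the 3:1 hypothesis (Σ ratio = 4, N = 1551):
  black-coated: 1551 × 3/4 = 1163.25
  white-coated: 1551 × 1/4 = 387.75
χ² = Σ (O − E)² / E
  black-coated: (1217 − 1163.25)² / 1163.25 = 2.4836
  white-coated: (334 − 387.75)² / 387.75 = 7.4508
χ² = 2.4836 + 7.4508 = 9.9344 ≈ 9.934

9.934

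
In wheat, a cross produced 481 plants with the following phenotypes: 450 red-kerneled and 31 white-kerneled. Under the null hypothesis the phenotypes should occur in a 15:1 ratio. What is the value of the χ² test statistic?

The 15:1 ratio has 16 parts, so with N = 481 the expected counts are:
  red-kerneled: 481 × 15/16 = 450.9375
  white-kerneled: 481 × 1/16 = 30.0625
χ² = Σ (O − E)² / E
  red-kerneled: (450 − 450.9375)² / 450.9375 = 0.0019
  white-kerneled: (31 − 30.0625)² / 30.0625 = 0.0292
χ² = 0.0019 + 0.0292 = 0.0311 ≈ 0.031

0.031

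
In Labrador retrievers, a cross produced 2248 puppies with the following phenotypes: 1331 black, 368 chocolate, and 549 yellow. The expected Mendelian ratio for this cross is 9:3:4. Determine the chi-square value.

The 9:3:4 ratio has 16 parts, so with N = 2248 the expected counts are:
  black: 2248 × 9/16 = 1264.5
  chocolate: 2248 × 3/16 = 421.5
  yellow: 2248 × 4/16 = 562
χ² = Σ (O − E)² / E
  black: (1331 − 1264.5)² / 1264.5 = 3.4972
  chocolate: (368 − 421.5)² / 421.5 = 6.7906
  yellow: (549 − 562)² / 562 = 0.3007
χ² = 3.4972 + 6.7906 + 0.3007 = 10.5885 ≈ 10.589

10.589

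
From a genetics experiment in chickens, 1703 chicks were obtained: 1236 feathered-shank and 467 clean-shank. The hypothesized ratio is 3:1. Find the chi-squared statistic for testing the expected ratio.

Under the 3:1 hypothesis (Σ ratio = 4, N = 1703):
  feathered-shank: 1703 × 3/4 = 1277.25
  clean-shank: 1703 × 1/4 = 425.75
χ² = Σ (O − E)² / E
  feathered-shank: (1236 − 1277.25)² / 1277.25 = 1.3322
  clean-shank: (467 − 425.75)² / 425.75 = 3.9966
χ² = 1.3322 + 3.9966 = 5.3288 ≈ 5.329

5.329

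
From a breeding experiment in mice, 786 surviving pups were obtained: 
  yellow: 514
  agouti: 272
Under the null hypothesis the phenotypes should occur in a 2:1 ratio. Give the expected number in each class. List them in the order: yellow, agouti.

524, 262

The 2:1 ratio has 3 parts, so with N = 786 the expected counts are:
  yellow: 786 × 2/3 = 524
  agouti: 786 × 1/3 = 262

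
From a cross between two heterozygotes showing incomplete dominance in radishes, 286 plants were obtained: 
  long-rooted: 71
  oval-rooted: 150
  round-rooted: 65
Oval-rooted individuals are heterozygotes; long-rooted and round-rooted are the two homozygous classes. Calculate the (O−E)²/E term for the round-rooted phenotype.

With incomplete dominance, a heterozygote × heterozygote cross gives a 1:2:1 phenotypic ratio.
Total ratio parts = 4. Expected numbers out of 286:
  long-rooted: 286 × 1/4 = 71.5
  oval-rooted: 286 × 2/4 = 143
  round-rooted: 286 × 1/4 = 71.5
Contribution of round-rooted: (65 − 71.5)² / 71.5 = 0.5909

0.591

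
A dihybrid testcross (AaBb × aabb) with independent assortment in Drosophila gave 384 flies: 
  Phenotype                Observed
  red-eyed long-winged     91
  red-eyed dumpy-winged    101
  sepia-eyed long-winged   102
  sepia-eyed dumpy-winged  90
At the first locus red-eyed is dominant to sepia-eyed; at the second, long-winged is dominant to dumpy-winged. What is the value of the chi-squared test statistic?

A dihybrid testcross with independent assortment gives a 1:1:1:1 ratio.
Under the 1:1:1:1 hypothesis (Σ ratio = 4, N = 384):
  red-eyed long-winged: 384 × 1/4 = 96
  red-eyed dumpy-winged: 384 × 1/4 = 96
  sepia-eyed long-winged: 384 × 1/4 = 96
  sepia-eyed dumpy-winged: 384 × 1/4 = 96
χ² = Σ (O − E)² / E
  red-eyed long-winged: (91 − 96)² / 96 = 0.2604
  red-eyed dumpy-winged: (101 − 96)² / 96 = 0.2604
  sepia-eyed long-winged: (102 − 96)² / 96 = 0.3750
  sepia-eyed dumpy-winged: (90 − 96)² / 96 = 0.3750
χ² = 0.2604 + 0.2604 + 0.3750 + 0.3750 = 1.2708 ≈ 1.271

1.271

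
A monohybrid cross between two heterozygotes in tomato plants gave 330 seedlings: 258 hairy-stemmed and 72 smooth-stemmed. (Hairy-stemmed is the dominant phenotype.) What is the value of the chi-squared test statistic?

For a monohybrid cross between heterozygotes with complete dominance, the expected phenotypic ratio is 3:1.
Expected counts for N = 330 under a 3:1 ratio (total parts = 4):
  hairy-stemmed: 330 × 3/4 = 247.5
  smooth-stemmed: 330 × 1/4 = 82.5
χ² = Σ (O − E)² / E
  hairy-stemmed: (258 − 247.5)² / 247.5 = 0.4455
  smooth-stemmed: (72 − 82.5)² / 82.5 = 1.3364
χ² = 0.4455 + 1.3364 = 1.7819 ≈ 1.782

1.782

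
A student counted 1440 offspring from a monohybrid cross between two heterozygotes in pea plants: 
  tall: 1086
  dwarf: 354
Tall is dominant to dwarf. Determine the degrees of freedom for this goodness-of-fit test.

1

For a monohybrid cross between heterozygotes with complete dominance, the expected phenotypic ratio is 3:1.
A goodness-of-fit test with 2 phenotype classes has df = 2 − 1 = 1.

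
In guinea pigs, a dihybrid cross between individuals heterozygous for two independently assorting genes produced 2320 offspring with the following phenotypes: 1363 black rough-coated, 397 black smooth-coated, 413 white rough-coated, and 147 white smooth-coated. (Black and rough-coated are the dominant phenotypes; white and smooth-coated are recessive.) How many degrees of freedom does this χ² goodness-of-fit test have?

3

A dihybrid F₂ with independent assortment and complete dominance at both loci gives a 9:3:3:1 phenotypic ratio.
A goodness-of-fit test with 4 phenotype classes has df = 4 − 1 = 3.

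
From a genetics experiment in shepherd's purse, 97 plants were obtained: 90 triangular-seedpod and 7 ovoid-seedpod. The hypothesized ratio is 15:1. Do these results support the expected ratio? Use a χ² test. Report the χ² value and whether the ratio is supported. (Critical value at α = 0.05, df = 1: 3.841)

The 15:1 ratio has 16 parts, so with N = 97 the expected counts are:
  triangular-seedpod: 97 × 15/16 = 90.9375
  ovoid-seedpod: 97 × 1/16 = 6.0625
χ² = Σ (O − E)² / E
  triangular-seedpod: (90 − 90.9375)² / 90.9375 = 0.0097
  ovoid-seedpod: (7 − 6.0625)² / 6.0625 = 0.1450
χ² = 0.0097 + 0.1450 = 0.1547 ≈ 0.155
Degrees of freedom = 2 − 1 = 1; critical value at α = 0.05 is 3.841.
Since 0.155 < 3.841, we fail to reject the null hypothesis — the data are consistent with the 15:1 ratio.

0.155; consistent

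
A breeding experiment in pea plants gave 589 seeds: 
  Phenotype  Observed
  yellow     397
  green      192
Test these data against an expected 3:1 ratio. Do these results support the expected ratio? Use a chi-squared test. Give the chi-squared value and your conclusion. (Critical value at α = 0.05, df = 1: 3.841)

18.133; not consistent

Total ratio parts = 4. Expected numbers out of 589:
  yellow: 589 × 3/4 = 441.75
  green: 589 × 1/4 = 147.25
χ² = Σ (O − E)² / E
  yellow: (397 − 441.75)² / 441.75 = 4.5332
  green: (192 − 147.25)² / 147.25 = 13.5997
χ² = 4.5332 + 13.5997 = 18.1329 ≈ 18.133
Degrees of freedom = 2 − 1 = 1; critical value at α = 0.05 is 3.841.
Since 18.133 > 3.841, we reject the null hypothesis — the data do not fit the 3:1 ratio.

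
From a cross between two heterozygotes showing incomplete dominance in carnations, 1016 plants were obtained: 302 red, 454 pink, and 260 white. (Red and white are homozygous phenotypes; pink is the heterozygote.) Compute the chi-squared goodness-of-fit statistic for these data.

14.953

With incomplete dominance, a heterozygote × heterozygote cross gives a 1:2:1 phenotypic ratio.
Total ratio parts = 4. Expected numbers out of 1016:
  red: 1016 × 1/4 = 254
  pink: 1016 × 2/4 = 508
  white: 1016 × 1/4 = 254
χ² = Σ (O − E)² / E
  red: (302 − 254)² / 254 = 9.0709
  pink: (454 − 508)² / 508 = 5.7402
  white: (260 − 254)² / 254 = 0.1417
χ² = 9.0709 + 5.7402 + 0.1417 = 14.9528 ≈ 14.953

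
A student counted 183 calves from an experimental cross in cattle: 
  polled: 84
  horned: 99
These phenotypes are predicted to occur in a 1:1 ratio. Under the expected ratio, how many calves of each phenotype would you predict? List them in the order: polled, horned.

Expected counts for N = 183 under a 1:1 ratio (total parts = 2):
  polled: 183 × 1/2 = 91.5
  horned: 183 × 1/2 = 91.5

91.5, 91.5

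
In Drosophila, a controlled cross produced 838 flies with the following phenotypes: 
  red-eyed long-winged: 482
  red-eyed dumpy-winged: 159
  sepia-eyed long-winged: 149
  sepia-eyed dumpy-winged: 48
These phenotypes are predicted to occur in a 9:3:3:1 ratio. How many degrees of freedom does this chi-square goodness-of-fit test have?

3

A goodness-of-fit test with 4 phenotype classes has df = 4 − 1 = 3.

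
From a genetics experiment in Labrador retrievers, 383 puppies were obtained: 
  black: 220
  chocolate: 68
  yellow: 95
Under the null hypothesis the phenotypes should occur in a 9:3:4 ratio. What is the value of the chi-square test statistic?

Under the 9:3:4 hypothesis (Σ ratio = 16, N = 383):
  black: 383 × 9/16 = 215.4375
  chocolate: 383 × 3/16 = 71.8125
  yellow: 383 × 4/16 = 95.75
χ² = Σ (O − E)² / E
  black: (220 − 215.4375)² / 215.4375 = 0.0966
  chocolate: (68 − 71.8125)² / 71.8125 = 0.2024
  yellow: (95 − 95.75)² / 95.75 = 0.0059
χ² = 0.0966 + 0.2024 + 0.0059 = 0.3049 ≈ 0.305

0.305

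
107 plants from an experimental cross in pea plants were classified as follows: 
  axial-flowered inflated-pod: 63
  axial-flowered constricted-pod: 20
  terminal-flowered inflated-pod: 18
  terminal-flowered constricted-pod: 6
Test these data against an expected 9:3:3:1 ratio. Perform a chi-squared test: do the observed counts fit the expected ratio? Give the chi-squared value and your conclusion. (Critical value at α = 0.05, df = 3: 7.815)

The 9:3:3:1 ratio has 16 parts, so with N = 107 the expected counts are:
  axial-flowered inflated-pod: 107 × 9/16 = 60.1875
  axial-flowered constricted-pod: 107 × 3/16 = 20.0625
  terminal-flowered inflated-pod: 107 × 3/16 = 20.0625
  terminal-flowered constricted-pod: 107 × 1/16 = 6.6875
χ² = Σ (O − E)² / E
  axial-flowered inflated-pod: (63 − 60.1875)² / 60.1875 = 0.1314
  axial-flowered constricted-pod: (20 − 20.0625)² / 20.0625 = 0.0002
  terminal-flowered inflated-pod: (18 − 20.0625)² / 20.0625 = 0.2120
  terminal-flowered constricted-pod: (6 − 6.6875)² / 6.6875 = 0.0707
χ² = 0.1314 + 0.0002 + 0.2120 + 0.0707 = 0.4143 ≈ 0.414
Degrees of freedom = 4 − 1 = 3; critical value at α = 0.05 is 7.815.
Since 0.414 < 7.815, we fail to reject the null hypothesis — the data are consistent with the 9:3:3:1 ratio.

0.414; consistent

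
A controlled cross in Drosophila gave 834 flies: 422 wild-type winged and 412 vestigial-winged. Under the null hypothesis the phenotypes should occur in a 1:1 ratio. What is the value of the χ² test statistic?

Total ratio parts = 2. Expected numbers out of 834:
  wild-type winged: 834 × 1/2 = 417
  vestigial-winged: 834 × 1/2 = 417
χ² = Σ (O − E)² / E
  wild-type winged: (422 − 417)² / 417 = 0.0600
  vestigial-winged: (412 − 417)² / 417 = 0.0600
χ² = 0.0600 + 0.0600 = 0.120

0.120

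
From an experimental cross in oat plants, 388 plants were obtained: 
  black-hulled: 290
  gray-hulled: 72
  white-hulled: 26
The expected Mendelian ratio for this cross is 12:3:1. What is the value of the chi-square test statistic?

Under the 12:3:1 hypothesis (Σ ratio = 16, N = 388):
  black-hulled: 388 × 12/16 = 291
  gray-hulled: 388 × 3/16 = 72.75
  white-hulled: 388 × 1/16 = 24.25
χ² = Σ (O − E)² / E
  black-hulled: (290 − 291)² / 291 = 0.0034
  gray-hulled: (72 − 72.75)² / 72.75 = 0.0077
  white-hulled: (26 − 24.25)² / 24.25 = 0.1263
χ² = 0.0034 + 0.0077 + 0.1263 = 0.1374 ≈ 0.137

0.137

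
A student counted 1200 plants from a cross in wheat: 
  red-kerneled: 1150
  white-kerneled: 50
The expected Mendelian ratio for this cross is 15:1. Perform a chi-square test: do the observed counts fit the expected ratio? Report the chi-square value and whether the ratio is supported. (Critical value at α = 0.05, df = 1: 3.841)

8.889; not consistent

Under the 15:1 hypothesis (Σ ratio = 16, N = 1200):
  red-kerneled: 1200 × 15/16 = 1125
  white-kerneled: 1200 × 1/16 = 75
χ² = Σ (O − E)² / E
  red-kerneled: (1150 − 1125)² / 1125 = 0.5556
  white-kerneled: (50 − 75)² / 75 = 8.3333
χ² = 0.5556 + 8.3333 = 8.8889 ≈ 8.889
Degrees of freedom = 2 − 1 = 1; critical value at α = 0.05 is 3.841.
Since 8.889 > 3.841, we reject the null hypothesis — the data do not fit the 15:1 ratio.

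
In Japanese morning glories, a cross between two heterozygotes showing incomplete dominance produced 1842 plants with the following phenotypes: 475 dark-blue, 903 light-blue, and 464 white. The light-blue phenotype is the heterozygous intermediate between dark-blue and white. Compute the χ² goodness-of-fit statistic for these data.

With incomplete dominance, a heterozygote × heterozygote cross gives a 1:2:1 phenotypic ratio.
Under the 1:2:1 hypothesis (Σ ratio = 4, N = 1842):
  dark-blue: 1842 × 1/4 = 460.5
  light-blue: 1842 × 2/4 = 921
  white: 1842 × 1/4 = 460.5
χ² = Σ (O − E)² / E
  dark-blue: (475 − 460.5)² / 460.5 = 0.4566
  light-blue: (903 − 921)² / 921 = 0.3518
  white: (464 − 460.5)² / 460.5 = 0.0266
χ² = 0.4566 + 0.3518 + 0.0266 = 0.835

0.835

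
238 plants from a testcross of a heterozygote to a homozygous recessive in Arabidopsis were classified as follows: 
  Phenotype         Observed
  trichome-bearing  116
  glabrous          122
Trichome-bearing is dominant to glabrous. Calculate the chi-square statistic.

0.151

A testcross of a heterozygote (Aa × aa) gives a 1:1 phenotypic ratio.
The 1:1 ratio has 2 parts, so with N = 238 the expected counts are:
  trichome-bearing: 238 × 1/2 = 119
  glabrous: 238 × 1/2 = 119
χ² = Σ (O − E)² / E
  trichome-bearing: (116 − 119)² / 119 = 0.0756
  glabrous: (122 − 119)² / 119 = 0.0756
χ² = 0.0756 + 0.0756 = 0.1512 ≈ 0.151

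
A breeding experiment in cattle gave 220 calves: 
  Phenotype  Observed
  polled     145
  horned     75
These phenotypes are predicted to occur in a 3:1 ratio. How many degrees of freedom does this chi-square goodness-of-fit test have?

1

A goodness-of-fit test with 2 phenotype classes has df = 2 − 1 = 1.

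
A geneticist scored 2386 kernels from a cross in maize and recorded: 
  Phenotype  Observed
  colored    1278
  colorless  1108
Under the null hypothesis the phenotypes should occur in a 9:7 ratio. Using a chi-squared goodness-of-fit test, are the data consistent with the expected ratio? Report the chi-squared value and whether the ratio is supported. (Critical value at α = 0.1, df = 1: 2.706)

7.003; not consistent

Expected counts for N = 2386 under a 9:7 ratio (total parts = 16):
  colored: 2386 × 9/16 = 1342.125
  colorless: 2386 × 7/16 = 1043.875
χ² = Σ (O − E)² / E
  colored: (1278 − 1342.125)² / 1342.125 = 3.0638
  colorless: (1108 − 1043.875)² / 1043.875 = 3.9392
χ² = 3.0638 + 3.9392 = 7.003
Degrees of freedom = 2 − 1 = 1; critical value at α = 0.1 is 2.706.
Since 7.003 > 2.706, we reject the null hypothesis — the data do not fit the 9:7 ratio.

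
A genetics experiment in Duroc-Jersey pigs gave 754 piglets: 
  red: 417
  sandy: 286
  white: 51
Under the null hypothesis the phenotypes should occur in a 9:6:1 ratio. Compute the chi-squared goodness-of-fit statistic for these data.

Under the 9:6:1 hypothesis (Σ ratio = 16, N = 754):
  red: 754 × 9/16 = 424.125
  sandy: 754 × 6/16 = 282.75
  white: 754 × 1/16 = 47.125
χ² = Σ (O − E)² / E
  red: (417 − 424.125)² / 424.125 = 0.1197
  sandy: (286 − 282.75)² / 282.75 = 0.0374
  white: (51 − 47.125)² / 47.125 = 0.3186
χ² = 0.1197 + 0.0374 + 0.3186 = 0.4757 ≈ 0.476

0.476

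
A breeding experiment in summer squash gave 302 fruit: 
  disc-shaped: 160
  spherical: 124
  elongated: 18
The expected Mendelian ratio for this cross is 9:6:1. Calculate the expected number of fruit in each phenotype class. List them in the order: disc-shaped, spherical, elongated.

Under the 9:6:1 hypothesis (Σ ratio = 16, N = 302):
  disc-shaped: 302 × 9/16 = 169.875
  spherical: 302 × 6/16 = 113.25
  elongated: 302 × 1/16 = 18.875

169.875, 113.25, 18.875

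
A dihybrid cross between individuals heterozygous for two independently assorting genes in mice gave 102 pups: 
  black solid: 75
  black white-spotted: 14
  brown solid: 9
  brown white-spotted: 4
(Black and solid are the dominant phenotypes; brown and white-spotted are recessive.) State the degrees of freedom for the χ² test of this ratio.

A dihybrid F₂ with independent assortment and complete dominance at both loci gives a 9:3:3:1 phenotypic ratio.
A goodness-of-fit test with 4 phenotype classes has df = 4 − 1 = 3.

3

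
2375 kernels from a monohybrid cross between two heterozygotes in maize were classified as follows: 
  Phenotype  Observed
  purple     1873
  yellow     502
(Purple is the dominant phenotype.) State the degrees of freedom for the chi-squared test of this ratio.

1

For a monohybrid cross between heterozygotes with complete dominance, the expected phenotypic ratio is 3:1.
A goodness-of-fit test with 2 phenotype classes has df = 2 − 1 = 1.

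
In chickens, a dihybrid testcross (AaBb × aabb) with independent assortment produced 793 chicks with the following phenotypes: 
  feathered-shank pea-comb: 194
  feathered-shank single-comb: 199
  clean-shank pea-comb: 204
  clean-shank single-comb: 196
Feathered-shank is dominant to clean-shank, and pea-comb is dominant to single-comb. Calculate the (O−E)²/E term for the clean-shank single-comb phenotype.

0.026

A dihybrid testcross with independent assortment gives a 1:1:1:1 ratio.
Expected counts for N = 793 under a 1:1:1:1 ratio (total parts = 4):
  feathered-shank pea-comb: 793 × 1/4 = 198.25
  feathered-shank single-comb: 793 × 1/4 = 198.25
  clean-shank pea-comb: 793 × 1/4 = 198.25
  clean-shank single-comb: 793 × 1/4 = 198.25
Contribution of clean-shank single-comb: (196 − 198.25)² / 198.25 = 0.0255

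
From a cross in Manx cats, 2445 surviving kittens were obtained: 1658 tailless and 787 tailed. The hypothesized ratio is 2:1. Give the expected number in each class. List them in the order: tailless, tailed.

Under the 2:1 hypothesis (Σ ratio = 3, N = 2445):
  tailless: 2445 × 2/3 = 1630
  tailed: 2445 × 1/3 = 815

1630, 815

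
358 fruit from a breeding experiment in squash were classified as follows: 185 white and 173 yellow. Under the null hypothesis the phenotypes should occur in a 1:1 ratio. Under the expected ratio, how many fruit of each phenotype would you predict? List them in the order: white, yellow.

Expected counts for N = 358 under a 1:1 ratio (total parts = 2):
  white: 358 × 1/2 = 179
  yellow: 358 × 1/2 = 179

179, 179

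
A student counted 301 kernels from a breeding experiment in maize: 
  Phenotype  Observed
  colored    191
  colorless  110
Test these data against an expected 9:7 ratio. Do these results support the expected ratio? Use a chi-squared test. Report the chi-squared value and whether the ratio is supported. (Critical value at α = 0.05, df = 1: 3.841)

Under the 9:7 hypothesis (Σ ratio = 16, N = 301):
  colored: 301 × 9/16 = 169.3125
  colorless: 301 × 7/16 = 131.6875
χ² = Σ (O − E)² / E
  colored: (191 − 169.3125)² / 169.3125 = 2.7780
  colorless: (110 − 131.6875)² / 131.6875 = 3.5717
χ² = 2.7780 + 3.5717 = 6.3497 ≈ 6.350
Degrees of freedom = 2 − 1 = 1; critical value at α = 0.05 is 3.841.
Since 6.350 > 3.841, we reject the null hypothesis — the data do not fit the 9:7 ratio.

6.350; not consistent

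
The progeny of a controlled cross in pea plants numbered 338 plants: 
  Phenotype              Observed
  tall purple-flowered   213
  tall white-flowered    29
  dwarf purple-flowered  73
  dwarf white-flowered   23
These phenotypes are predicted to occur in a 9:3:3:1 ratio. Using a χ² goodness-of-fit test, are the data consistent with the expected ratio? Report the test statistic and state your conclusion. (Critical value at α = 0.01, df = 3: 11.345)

Total ratio parts = 16. Expected numbers out of 338:
  tall purple-flowered: 338 × 9/16 = 190.125
  tall white-flowered: 338 × 3/16 = 63.375
  dwarf purple-flowered: 338 × 3/16 = 63.375
  dwarf white-flowered: 338 × 1/16 = 21.125
χ² = Σ (O − E)² / E
  tall purple-flowered: (213 − 190.125)² / 190.125 = 2.7522
  tall white-flowered: (29 − 63.375)² / 63.375 = 18.6452
  dwarf purple-flowered: (73 − 63.375)² / 63.375 = 1.4618
  dwarf white-flowered: (23 − 21.125)² / 21.125 = 0.1664
χ² = 2.7522 + 18.6452 + 1.4618 + 0.1664 = 23.0256 ≈ 23.026
Degrees of freedom = 4 − 1 = 3; critical value at α = 0.01 is 11.345.
Since 23.026 > 11.345, we reject the null hypothesis — the data do not fit the 9:3:3:1 ratio.

23.026; not consistent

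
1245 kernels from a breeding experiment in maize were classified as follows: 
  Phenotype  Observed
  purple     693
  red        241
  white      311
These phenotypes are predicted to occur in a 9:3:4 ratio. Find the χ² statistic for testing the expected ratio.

0.322

Under the 9:3:4 hypothesis (Σ ratio = 16, N = 1245):
  purple: 1245 × 9/16 = 700.3125
  red: 1245 × 3/16 = 233.4375
  white: 1245 × 4/16 = 311.25
χ² = Σ (O − E)² / E
  purple: (693 − 700.3125)² / 700.3125 = 0.0764
  red: (241 − 233.4375)² / 233.4375 = 0.2450
  white: (311 − 311.25)² / 311.25 = 0.0002
χ² = 0.0764 + 0.2450 + 0.0002 = 0.3216 ≈ 0.322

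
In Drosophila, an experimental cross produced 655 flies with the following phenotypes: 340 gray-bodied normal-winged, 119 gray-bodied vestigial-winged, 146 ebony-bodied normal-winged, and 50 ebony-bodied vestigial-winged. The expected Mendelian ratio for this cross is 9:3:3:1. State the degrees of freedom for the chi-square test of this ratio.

3

A goodness-of-fit test with 4 phenotype classes has df = 4 − 1 = 3.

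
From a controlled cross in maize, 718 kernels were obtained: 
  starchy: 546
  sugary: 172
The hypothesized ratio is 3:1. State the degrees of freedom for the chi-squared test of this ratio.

1

A goodness-of-fit test with 2 phenotype classes has df = 2 − 1 = 1.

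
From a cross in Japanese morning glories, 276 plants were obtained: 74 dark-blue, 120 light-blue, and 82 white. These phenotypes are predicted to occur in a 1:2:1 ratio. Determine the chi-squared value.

Under the 1:2:1 hypothesis (Σ ratio = 4, N = 276):
  dark-blue: 276 × 1/4 = 69
  light-blue: 276 × 2/4 = 138
  white: 276 × 1/4 = 69
χ² = Σ (O − E)² / E
  dark-blue: (74 − 69)² / 69 = 0.3623
  light-blue: (120 − 138)² / 138 = 2.3478
  white: (82 − 69)² / 69 = 2.4493
χ² = 0.3623 + 2.3478 + 2.4493 = 5.1594 ≈ 5.159

5.159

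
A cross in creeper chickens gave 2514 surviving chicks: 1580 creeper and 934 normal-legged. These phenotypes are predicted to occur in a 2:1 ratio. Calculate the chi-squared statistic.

16.496

Under the 2:1 hypothesis (Σ ratio = 3, N = 2514):
  creeper: 2514 × 2/3 = 1676
  normal-legged: 2514 × 1/3 = 838
χ² = Σ (O − E)² / E
  creeper: (1580 − 1676)² / 1676 = 5.4988
  normal-legged: (934 − 838)² / 838 = 10.9976
χ² = 5.4988 + 10.9976 = 16.4964 ≈ 16.496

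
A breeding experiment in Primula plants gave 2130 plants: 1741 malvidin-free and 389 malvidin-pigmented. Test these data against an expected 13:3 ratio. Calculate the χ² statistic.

0.332

The 13:3 ratio has 16 parts, so with N = 2130 the expected counts are:
  malvidin-free: 2130 × 13/16 = 1730.625
  malvidin-pigmented: 2130 × 3/16 = 399.375
χ² = Σ (O − E)² / E
  malvidin-free: (1741 − 1730.625)² / 1730.625 = 0.0622
  malvidin-pigmented: (389 − 399.375)² / 399.375 = 0.2695
χ² = 0.0622 + 0.2695 = 0.3317 ≈ 0.332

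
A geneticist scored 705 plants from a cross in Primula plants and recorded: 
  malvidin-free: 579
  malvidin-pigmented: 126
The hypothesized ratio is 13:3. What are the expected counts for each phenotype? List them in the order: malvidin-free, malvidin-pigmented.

572.8125, 132.1875

Expected counts for N = 705 under a 13:3 ratio (total parts = 16):
  malvidin-free: 705 × 13/16 = 572.8125
  malvidin-pigmented: 705 × 3/16 = 132.1875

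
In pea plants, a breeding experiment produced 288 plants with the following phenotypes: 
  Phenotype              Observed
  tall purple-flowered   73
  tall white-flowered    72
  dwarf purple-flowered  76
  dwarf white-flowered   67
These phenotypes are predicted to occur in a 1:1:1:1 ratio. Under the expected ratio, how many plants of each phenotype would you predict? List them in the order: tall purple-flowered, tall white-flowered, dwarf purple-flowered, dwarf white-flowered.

72, 72, 72, 72

Total ratio parts = 4. Expected numbers out of 288:
  tall purple-flowered: 288 × 1/4 = 72
  tall white-flowered: 288 × 1/4 = 72
  dwarf purple-flowered: 288 × 1/4 = 72
  dwarf white-flowered: 288 × 1/4 = 72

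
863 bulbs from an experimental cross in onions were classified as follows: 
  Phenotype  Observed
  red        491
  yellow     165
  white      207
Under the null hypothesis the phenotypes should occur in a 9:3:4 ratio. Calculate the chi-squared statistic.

Under the 9:3:4 hypothesis (Σ ratio = 16, N = 863):
  red: 863 × 9/16 = 485.4375
  yellow: 863 × 3/16 = 161.8125
  white: 863 × 4/16 = 215.75
χ² = Σ (O − E)² / E
  red: (491 − 485.4375)² / 485.4375 = 0.0637
  yellow: (165 − 161.8125)² / 161.8125 = 0.0628
  white: (207 − 215.75)² / 215.75 = 0.3549
χ² = 0.0637 + 0.0628 + 0.3549 = 0.4814 ≈ 0.481

0.481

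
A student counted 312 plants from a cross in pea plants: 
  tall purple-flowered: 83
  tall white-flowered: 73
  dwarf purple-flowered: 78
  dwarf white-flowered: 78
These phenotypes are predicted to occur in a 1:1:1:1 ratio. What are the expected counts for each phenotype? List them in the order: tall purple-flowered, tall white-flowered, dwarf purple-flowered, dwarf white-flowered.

Under the 1:1:1:1 hypothesis (Σ ratio = 4, N = 312):
  tall purple-flowered: 312 × 1/4 = 78
  tall white-flowered: 312 × 1/4 = 78
  dwarf purple-flowered: 312 × 1/4 = 78
  dwarf white-flowered: 312 × 1/4 = 78

78, 78, 78, 78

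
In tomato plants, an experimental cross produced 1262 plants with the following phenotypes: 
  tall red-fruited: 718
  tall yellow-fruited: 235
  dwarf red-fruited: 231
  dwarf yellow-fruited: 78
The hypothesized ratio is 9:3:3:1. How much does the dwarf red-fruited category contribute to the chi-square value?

Expected counts for N = 1262 under a 9:3:3:1 ratio (total parts = 16):
  tall red-fruited: 1262 × 9/16 = 709.875
  tall yellow-fruited: 1262 × 3/16 = 236.625
  dwarf red-fruited: 1262 × 3/16 = 236.625
  dwarf yellow-fruited: 1262 × 1/16 = 78.875
Contribution of dwarf red-fruited: (231 − 236.625)² / 236.625 = 0.1337

0.134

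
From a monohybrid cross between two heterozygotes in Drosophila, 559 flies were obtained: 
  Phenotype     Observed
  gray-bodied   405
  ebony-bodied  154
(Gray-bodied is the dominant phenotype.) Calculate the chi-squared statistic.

For a monohybrid cross between heterozygotes with complete dominance, the expected phenotypic ratio is 3:1.
Under the 3:1 hypothesis (Σ ratio = 4, N = 559):
  gray-bodied: 559 × 3/4 = 419.25
  ebony-bodied: 559 × 1/4 = 139.75
χ² = Σ (O − E)² / E
  gray-bodied: (405 − 419.25)² / 419.25 = 0.4843
  ebony-bodied: (154 − 139.75)² / 139.75 = 1.4530
χ² = 0.4843 + 1.4530 = 1.9373 ≈ 1.937

1.937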